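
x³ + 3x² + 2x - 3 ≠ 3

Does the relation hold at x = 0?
x = 0: LHS = 0³ + 3·0² + 2·0 - 3 = -3; -3 ≠ 3 — holds

The relation is satisfied at x = 0.

Answer: Yes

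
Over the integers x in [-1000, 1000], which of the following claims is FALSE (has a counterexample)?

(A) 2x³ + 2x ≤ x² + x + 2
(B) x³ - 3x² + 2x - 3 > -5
(A) x = 2: LHS = 2·2³ + 2·2 = 20, RHS = 2² + 2 + 2 = 8; 20 ≤ 8 — FAILS
(B) x = -1: LHS = (-1)³ - 3·(-1)² + 2·(-1) - 3 = -9; -9 > -5 — FAILS

Answer: Both A and B are false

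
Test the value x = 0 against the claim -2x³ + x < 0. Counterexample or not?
Substitute x = 0 into the relation:
x = 0: LHS = -2·0³ + 0 = 0; 0 < 0 — FAILS

Since the claim fails at x = 0, this value is a counterexample.

Answer: Yes, x = 0 is a counterexample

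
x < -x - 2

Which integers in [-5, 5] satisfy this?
Holds for: {-5, -4, -3, -2}
Fails for: {-1, 0, 1, 2, 3, 4, 5}

Answer: {-5, -4, -3, -2}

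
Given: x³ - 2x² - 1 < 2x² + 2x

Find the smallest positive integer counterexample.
Testing positive integers:
x = 1: LHS = 1³ - 2·1² - 1 = -2, RHS = 2·1² + 2·1 = 4; -2 < 4 — holds
x = 2: LHS = 2³ - 2·2² - 1 = -1, RHS = 2·2² + 2·2 = 12; -1 < 12 — holds
x = 3: LHS = 3³ - 2·3² - 1 = 8, RHS = 2·3² + 2·3 = 24; 8 < 24 — holds
x = 4: LHS = 4³ - 2·4² - 1 = 31, RHS = 2·4² + 2·4 = 40; 31 < 40 — holds
x = 5: LHS = 5³ - 2·5² - 1 = 74, RHS = 2·5² + 2·5 = 60; 74 < 60 — FAILS  ← smallest positive counterexample

Answer: x = 5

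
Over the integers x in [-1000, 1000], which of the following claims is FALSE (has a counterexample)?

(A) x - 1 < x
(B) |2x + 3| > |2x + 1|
(A) Over all integers in [-1000, 1000], LHS − RHS is largest at x = 0, where it equals -1:
x = 0: LHS = 0 - 1 = -1; -1 < 0 — holds
At the ends of the range:
x = -1000: LHS = (-1000) - 1 = -1001; -1001 < -1000 — holds
x = 1000: LHS = 1000 - 1 = 999; 999 < 1000 — holds
Hence LHS − RHS is never zero or positive, i.e. LHS < RHS throughout, so the relation holds for every integer in [-1000, 1000].

(B) x = -1: LHS = |2·(-1) + 3| = |1| = 1, RHS = |2·(-1) + 1| = |-1| = 1; 1 > 1 — FAILS

Only (B) has a counterexample.

Answer: B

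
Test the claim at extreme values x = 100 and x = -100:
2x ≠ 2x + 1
x = 100: LHS = 2·100 = 200, RHS = 2·100 + 1 = 201; 200 ≠ 201 — holds
x = -100: LHS = 2·(-100) = -200, RHS = 2·(-100) + 1 = -199; -200 ≠ -199 — holds

Answer: Yes, holds for both x = 100 and x = -100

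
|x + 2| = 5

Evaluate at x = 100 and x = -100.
x = 100: LHS = |100 + 2| = |102| = 102; 102 = 5 — FAILS
x = -100: LHS = |(-100) + 2| = |-98| = 98; 98 = 5 — FAILS

Answer: No, fails for both x = 100 and x = -100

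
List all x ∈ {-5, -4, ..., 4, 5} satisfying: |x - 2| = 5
Holds for: {-3}
Fails for: {-5, -4, -2, -1, 0, 1, 2, 3, 4, 5}

Answer: {-3}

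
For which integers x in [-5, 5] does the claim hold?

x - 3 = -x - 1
Holds for: {1}
Fails for: {-5, -4, -3, -2, -1, 0, 2, 3, 4, 5}

Answer: {1}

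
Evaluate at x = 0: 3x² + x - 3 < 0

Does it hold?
x = 0: LHS = 3·0² + 0 - 3 = -3; -3 < 0 — holds

The relation is satisfied at x = 0.

Answer: Yes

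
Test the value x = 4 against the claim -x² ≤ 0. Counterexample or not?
Substitute x = 4 into the relation:
x = 4: LHS = -4² = -16; -16 ≤ 0 — holds

The relation holds at x = 4, so it is not a counterexample.

Answer: No, x = 4 is not a counterexample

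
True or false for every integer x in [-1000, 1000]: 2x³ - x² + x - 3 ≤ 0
The claim fails at x = 2:
x = 2: LHS = 2·2³ - 2² + 2 - 3 = 11; 11 ≤ 0 — FAILS

Because a single integer refutes it, the statement is false.

Answer: False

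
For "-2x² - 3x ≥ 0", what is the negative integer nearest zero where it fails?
Testing negative integers from -1 downward:
x = -1: LHS = -2·(-1)² - 3·(-1) = 1; 1 ≥ 0 — holds
x = -2: LHS = -2·(-2)² - 3·(-2) = -2; -2 ≥ 0 — FAILS  ← closest negative counterexample to 0

Answer: x = -2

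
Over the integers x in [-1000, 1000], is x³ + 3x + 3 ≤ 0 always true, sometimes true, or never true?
Holds at x = -1: LHS = (-1)³ + 3·(-1) + 3 = -1; -1 ≤ 0 — holds
Fails at x = 0: LHS = 0³ + 3·0 + 3 = 3; 3 ≤ 0 — FAILS
It is satisfied by some integers in the range but not all.

Answer: Sometimes true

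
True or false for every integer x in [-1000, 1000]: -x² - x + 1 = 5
The claim fails at x = 0:
x = 0: LHS = -0² - 0 + 1 = 1; 1 = 5 — FAILS

Because a single integer refutes it, the statement is false.

Answer: False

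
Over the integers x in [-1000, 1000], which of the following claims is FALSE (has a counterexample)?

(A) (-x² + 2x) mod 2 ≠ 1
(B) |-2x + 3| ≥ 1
(A) x = 1: LHS = (-1² + 2·1) mod 2 = 1 mod 2 = 1; 1 ≠ 1 — FAILS

(B) Over all integers in [-1000, 1000], LHS − RHS is smallest at x = 1, where it equals 0:
x = 1: LHS = |-2·1 + 3| = |1| = 1; 1 ≥ 1 — holds
At the ends of the range:
x = -1000: LHS = |-2·(-1000) + 3| = |2003| = 2003; 2003 ≥ 1 — holds
x = 1000: LHS = |-2·1000 + 3| = |-1997| = 1997; 1997 ≥ 1 — holds
Hence LHS − RHS is never negative, i.e. LHS ≥ RHS throughout, so the relation holds for every integer in [-1000, 1000].

Only (A) has a counterexample.

Answer: A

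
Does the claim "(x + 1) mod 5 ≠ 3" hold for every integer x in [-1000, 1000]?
The claim fails at x = 2:
x = 2: LHS = (2 + 1) mod 5 = 3 mod 5 = 3; 3 ≠ 3 — FAILS

Because a single integer refutes it, the statement is false.

Answer: False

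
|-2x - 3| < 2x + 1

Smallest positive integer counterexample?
Testing positive integers:
x = 1: LHS = |-2·1 - 3| = |-5| = 5, RHS = 2·1 + 1 = 3; 5 < 3 — FAILS  ← smallest positive counterexample

Answer: x = 1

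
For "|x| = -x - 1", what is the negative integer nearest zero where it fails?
Testing negative integers from -1 downward:
x = -1: LHS = |-1| = 1, RHS = -(-1) - 1 = 0; 1 = 0 — FAILS  ← closest negative counterexample to 0

Answer: x = -1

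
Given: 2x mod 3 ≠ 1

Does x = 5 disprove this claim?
Substitute x = 5 into the relation:
x = 5: LHS = (2·5) mod 3 = 10 mod 3 = 1; 1 ≠ 1 — FAILS

Since the claim fails at x = 5, this value is a counterexample.

Answer: Yes, x = 5 is a counterexample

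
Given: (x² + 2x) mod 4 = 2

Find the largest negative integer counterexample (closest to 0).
Testing negative integers from -1 downward:
x = -1: LHS = ((-1)² + 2·(-1)) mod 4 = (-1) mod 4 = 3; 3 = 2 — FAILS  ← closest negative counterexample to 0

Answer: x = -1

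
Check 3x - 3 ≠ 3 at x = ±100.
x = 100: LHS = 3·100 - 3 = 297; 297 ≠ 3 — holds
x = -100: LHS = 3·(-100) - 3 = -303; -303 ≠ 3 — holds

Answer: Yes, holds for both x = 100 and x = -100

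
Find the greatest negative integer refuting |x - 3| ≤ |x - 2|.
Testing negative integers from -1 downward:
x = -1: LHS = |(-1) - 3| = |-4| = 4, RHS = |(-1) - 2| = |-3| = 3; 4 ≤ 3 — FAILS  ← closest negative counterexample to 0

Answer: x = -1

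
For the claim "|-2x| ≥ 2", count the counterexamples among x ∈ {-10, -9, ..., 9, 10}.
Counterexamples in [-10, 10]: {0}.

Counting them gives 1 values.

Answer: 1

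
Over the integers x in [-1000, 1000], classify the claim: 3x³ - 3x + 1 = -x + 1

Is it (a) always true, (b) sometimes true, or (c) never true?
Holds at x = 0: LHS = 3·0³ - 3·0 + 1 = 1, RHS = -0 + 1 = 1; 1 = 1 — holds
Fails at x = 1: LHS = 3·1³ - 3·1 + 1 = 1, RHS = -1 + 1 = 0; 1 = 0 — FAILS
It is satisfied by some integers in the range but not all.

Answer: Sometimes true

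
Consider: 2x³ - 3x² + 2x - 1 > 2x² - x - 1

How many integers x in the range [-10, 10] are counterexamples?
Counterexamples in [-10, 10]: {-10, -9, -8, -7, -6, -5, -4, -3, -2, -1, 0, 1}.

Counting them gives 12 values.

Answer: 12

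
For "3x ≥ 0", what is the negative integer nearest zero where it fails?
Testing negative integers from -1 downward:
x = -1: LHS = 3·(-1) = -3; -3 ≥ 0 — FAILS  ← closest negative counterexample to 0

Answer: x = -1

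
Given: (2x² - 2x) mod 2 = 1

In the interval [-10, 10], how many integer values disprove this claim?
Counterexamples in [-10, 10]: {-10, -9, -8, -7, -6, -5, -4, -3, -2, -1, 0, 1, 2, 3, 4, 5, 6, 7, 8, 9, 10}.

Counting them gives 21 values.

Answer: 21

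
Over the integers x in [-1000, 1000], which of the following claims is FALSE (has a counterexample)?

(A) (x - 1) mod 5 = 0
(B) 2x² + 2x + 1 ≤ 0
(A) x = 0: LHS = (0 - 1) mod 5 = (-1) mod 5 = 4; 4 = 0 — FAILS
(B) x = 0: LHS = 2·0² + 2·0 + 1 = 1; 1 ≤ 0 — FAILS

Answer: Both A and B are false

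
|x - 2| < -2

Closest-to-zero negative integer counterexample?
Testing negative integers from -1 downward:
x = -1: LHS = |(-1) - 2| = |-3| = 3; 3 < -2 — FAILS  ← closest negative counterexample to 0

Answer: x = -1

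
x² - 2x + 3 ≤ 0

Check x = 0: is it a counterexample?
Substitute x = 0 into the relation:
x = 0: LHS = 0² - 2·0 + 3 = 3; 3 ≤ 0 — FAILS

Since the claim fails at x = 0, this value is a counterexample.

Answer: Yes, x = 0 is a counterexample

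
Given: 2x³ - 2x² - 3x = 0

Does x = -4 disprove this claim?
Substitute x = -4 into the relation:
x = -4: LHS = 2·(-4)³ - 2·(-4)² - 3·(-4) = -148; -148 = 0 — FAILS

Since the claim fails at x = -4, this value is a counterexample.

Answer: Yes, x = -4 is a counterexample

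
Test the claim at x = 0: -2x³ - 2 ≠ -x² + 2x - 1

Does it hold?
x = 0: LHS = -2·0³ - 2 = -2, RHS = -0² + 2·0 - 1 = -1; -2 ≠ -1 — holds

The relation is satisfied at x = 0.

Answer: Yes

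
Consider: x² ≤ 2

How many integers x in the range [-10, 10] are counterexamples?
Counterexamples in [-10, 10]: {-10, -9, -8, -7, -6, -5, -4, -3, -2, 2, 3, 4, 5, 6, 7, 8, 9, 10}.

Counting them gives 18 values.

Answer: 18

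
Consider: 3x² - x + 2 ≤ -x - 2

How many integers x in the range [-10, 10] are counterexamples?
Counterexamples in [-10, 10]: {-10, -9, -8, -7, -6, -5, -4, -3, -2, -1, 0, 1, 2, 3, 4, 5, 6, 7, 8, 9, 10}.

Counting them gives 21 values.

Answer: 21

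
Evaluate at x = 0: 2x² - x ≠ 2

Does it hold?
x = 0: LHS = 2·0² - 0 = 0; 0 ≠ 2 — holds

The relation is satisfied at x = 0.

Answer: Yes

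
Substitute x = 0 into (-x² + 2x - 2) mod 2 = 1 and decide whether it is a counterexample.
Substitute x = 0 into the relation:
x = 0: LHS = (-0² + 2·0 - 2) mod 2 = (-2) mod 2 = 0; 0 = 1 — FAILS

Since the claim fails at x = 0, this value is a counterexample.

Answer: Yes, x = 0 is a counterexample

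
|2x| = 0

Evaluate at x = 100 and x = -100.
x = 100: LHS = |2·100| = |200| = 200; 200 = 0 — FAILS
x = -100: LHS = |2·(-100)| = |-200| = 200; 200 = 0 — FAILS

Answer: No, fails for both x = 100 and x = -100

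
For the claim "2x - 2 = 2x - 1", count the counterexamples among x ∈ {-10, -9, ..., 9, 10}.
Counterexamples in [-10, 10]: {-10, -9, -8, -7, -6, -5, -4, -3, -2, -1, 0, 1, 2, 3, 4, 5, 6, 7, 8, 9, 10}.

Counting them gives 21 values.

Answer: 21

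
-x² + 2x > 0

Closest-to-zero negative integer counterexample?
Testing negative integers from -1 downward:
x = -1: LHS = -(-1)² + 2·(-1) = -3; -3 > 0 — FAILS  ← closest negative counterexample to 0

Answer: x = -1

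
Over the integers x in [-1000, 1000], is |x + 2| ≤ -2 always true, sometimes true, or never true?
An absolute value is never negative, so the left side is ≥ 0 for every x, while the right side is -2. Tightest case in [-1000, 1000] is x = -2:
x = -2: LHS = |(-2) + 2| = |0| = 0; 0 ≤ -2 — FAILS
Hence LHS − RHS is never zero or negative, i.e. LHS > RHS throughout, so the claimed relation (≤) fails for every integer in [-1000, 1000].

No integer in the range satisfies it.

Answer: Never true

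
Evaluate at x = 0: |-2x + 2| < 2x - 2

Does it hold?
x = 0: LHS = |-2·0 + 2| = |2| = 2, RHS = 2·0 - 2 = -2; 2 < -2 — FAILS

The relation fails at x = 0, so x = 0 is a counterexample.

Answer: No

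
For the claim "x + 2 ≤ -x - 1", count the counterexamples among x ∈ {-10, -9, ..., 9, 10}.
Counterexamples in [-10, 10]: {-1, 0, 1, 2, 3, 4, 5, 6, 7, 8, 9, 10}.

Counting them gives 12 values.

Answer: 12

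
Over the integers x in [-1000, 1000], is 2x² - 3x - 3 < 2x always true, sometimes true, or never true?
Holds at x = 0: LHS = 2·0² - 3·0 - 3 = -3, RHS = 2·0 = 0; -3 < 0 — holds
Fails at x = -1: LHS = 2·(-1)² - 3·(-1) - 3 = 2, RHS = 2·(-1) = -2; 2 < -2 — FAILS
It is satisfied by some integers in the range but not all.

Answer: Sometimes true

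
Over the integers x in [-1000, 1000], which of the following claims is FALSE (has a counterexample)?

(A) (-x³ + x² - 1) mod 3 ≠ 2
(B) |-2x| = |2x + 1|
(A) x = 0: LHS = (-0³ + 0² - 1) mod 3 = (-1) mod 3 = 2; 2 ≠ 2 — FAILS
(B) x = 0: LHS = |-2·0| = |0| = 0, RHS = |2·0 + 1| = |1| = 1; 0 = 1 — FAILS

Answer: Both A and B are false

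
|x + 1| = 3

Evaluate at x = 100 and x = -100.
x = 100: LHS = |100 + 1| = |101| = 101; 101 = 3 — FAILS
x = -100: LHS = |(-100) + 1| = |-99| = 99; 99 = 3 — FAILS

Answer: No, fails for both x = 100 and x = -100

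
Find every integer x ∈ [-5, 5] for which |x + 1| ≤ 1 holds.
Holds for: {-2, -1, 0}
Fails for: {-5, -4, -3, 1, 2, 3, 4, 5}

Answer: {-2, -1, 0}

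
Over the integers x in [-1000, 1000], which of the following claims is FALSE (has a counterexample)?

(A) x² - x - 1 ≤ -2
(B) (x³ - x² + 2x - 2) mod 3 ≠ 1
(A) x = 0: LHS = 0² - 0 - 1 = -1; -1 ≤ -2 — FAILS
(B) x = 0: LHS = (0³ - 0² + 2·0 - 2) mod 3 = (-2) mod 3 = 1; 1 ≠ 1 — FAILS

Answer: Both A and B are false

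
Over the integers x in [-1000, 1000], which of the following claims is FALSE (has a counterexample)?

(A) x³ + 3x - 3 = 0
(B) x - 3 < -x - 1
(A) x = 0: LHS = 0³ + 3·0 - 3 = -3; -3 = 0 — FAILS
(B) x = 1: LHS = 1 - 3 = -2, RHS = -1 - 1 = -2; -2 < -2 — FAILS

Answer: Both A and B are false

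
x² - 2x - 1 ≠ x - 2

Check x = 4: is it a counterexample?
Substitute x = 4 into the relation:
x = 4: LHS = 4² - 2·4 - 1 = 7, RHS = 4 - 2 = 2; 7 ≠ 2 — holds

The relation holds at x = 4, so it is not a counterexample.

Answer: No, x = 4 is not a counterexample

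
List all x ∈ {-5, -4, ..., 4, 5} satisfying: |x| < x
Over all integers in [-5, 5], LHS − RHS is smallest at x = 0, where it equals 0:
x = 0: LHS = |0| = 0; 0 < 0 — FAILS
At the ends of the range:
x = -5: LHS = |-5| = 5; 5 < -5 — FAILS
x = 5: LHS = |5| = 5; 5 < 5 — FAILS
Hence LHS − RHS is never negative, i.e. LHS ≥ RHS throughout, so the claimed relation (<) fails for every integer in [-5, 5].

Answer: None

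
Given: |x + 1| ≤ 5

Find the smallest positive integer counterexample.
Testing positive integers:
x = 1: LHS = |1 + 1| = |2| = 2; 2 ≤ 5 — holds
x = 2: LHS = |2 + 1| = |3| = 3; 3 ≤ 5 — holds
x = 3: LHS = |3 + 1| = |4| = 4; 4 ≤ 5 — holds
x = 4: LHS = |4 + 1| = |5| = 5; 5 ≤ 5 — holds
x = 5: LHS = |5 + 1| = |6| = 6; 6 ≤ 5 — FAILS  ← smallest positive counterexample

Answer: x = 5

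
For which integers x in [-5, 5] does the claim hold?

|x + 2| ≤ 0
Holds for: {-2}
Fails for: {-5, -4, -3, -1, 0, 1, 2, 3, 4, 5}

Answer: {-2}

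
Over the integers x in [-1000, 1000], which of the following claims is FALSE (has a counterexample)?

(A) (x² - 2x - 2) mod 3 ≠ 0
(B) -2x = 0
(A) x = 1: LHS = (1² - 2·1 - 2) mod 3 = (-3) mod 3 = 0; 0 ≠ 0 — FAILS
(B) x = 1: LHS = -2·1 = -2; -2 = 0 — FAILS

Answer: Both A and B are false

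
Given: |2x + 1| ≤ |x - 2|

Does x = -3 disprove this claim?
Substitute x = -3 into the relation:
x = -3: LHS = |2·(-3) + 1| = |-5| = 5, RHS = |(-3) - 2| = |-5| = 5; 5 ≤ 5 — holds

The claim holds here, so x = -3 is not a counterexample. (A counterexample exists elsewhere, e.g. x = 1.)

Answer: No, x = -3 is not a counterexample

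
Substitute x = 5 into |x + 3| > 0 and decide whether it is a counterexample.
Substitute x = 5 into the relation:
x = 5: LHS = |5 + 3| = |8| = 8; 8 > 0 — holds

The claim holds here, so x = 5 is not a counterexample. (A counterexample exists elsewhere, e.g. x = -3.)

Answer: No, x = 5 is not a counterexample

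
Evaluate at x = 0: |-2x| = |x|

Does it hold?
x = 0: LHS = |-2·0| = |0| = 0, RHS = |0| = 0; 0 = 0 — holds

The relation is satisfied at x = 0.

Answer: Yes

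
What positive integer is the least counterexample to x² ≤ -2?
Testing positive integers:
x = 1: LHS = 1² = 1; 1 ≤ -2 — FAILS  ← smallest positive counterexample

Answer: x = 1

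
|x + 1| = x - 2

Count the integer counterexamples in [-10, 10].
Counterexamples in [-10, 10]: {-10, -9, -8, -7, -6, -5, -4, -3, -2, -1, 0, 1, 2, 3, 4, 5, 6, 7, 8, 9, 10}.

Counting them gives 21 values.

Answer: 21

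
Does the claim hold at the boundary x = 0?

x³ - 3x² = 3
x = 0: LHS = 0³ - 3·0² = 0; 0 = 3 — FAILS

The relation fails at x = 0, so x = 0 is a counterexample.

Answer: No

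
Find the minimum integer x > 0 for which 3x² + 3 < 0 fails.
Testing positive integers:
x = 1: LHS = 3·1² + 3 = 6; 6 < 0 — FAILS  ← smallest positive counterexample

Answer: x = 1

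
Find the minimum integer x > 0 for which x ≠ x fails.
Testing positive integers:
x = 1: 1 ≠ 1 — FAILS  ← smallest positive counterexample

Answer: x = 1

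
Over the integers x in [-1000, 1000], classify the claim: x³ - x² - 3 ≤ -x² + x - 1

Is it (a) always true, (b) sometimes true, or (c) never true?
Holds at x = 0: LHS = 0³ - 0² - 3 = -3, RHS = -0² + 0 - 1 = -1; -3 ≤ -1 — holds
Fails at x = 2: LHS = 2³ - 2² - 3 = 1, RHS = -2² + 2 - 1 = -3; 1 ≤ -3 — FAILS
It is satisfied by some integers in the range but not all.

Answer: Sometimes true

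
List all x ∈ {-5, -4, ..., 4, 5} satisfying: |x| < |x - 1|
Holds for: {-5, -4, -3, -2, -1, 0}
Fails for: {1, 2, 3, 4, 5}

Answer: {-5, -4, -3, -2, -1, 0}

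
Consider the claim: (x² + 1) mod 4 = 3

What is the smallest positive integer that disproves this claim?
Testing positive integers:
x = 1: LHS = (1² + 1) mod 4 = 2 mod 4 = 2; 2 = 3 — FAILS  ← smallest positive counterexample

Answer: x = 1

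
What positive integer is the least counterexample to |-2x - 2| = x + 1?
Testing positive integers:
x = 1: LHS = |-2·1 - 2| = |-4| = 4, RHS = 1 + 1 = 2; 4 = 2 — FAILS  ← smallest positive counterexample

Answer: x = 1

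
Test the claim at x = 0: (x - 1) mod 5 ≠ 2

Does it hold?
x = 0: LHS = (0 - 1) mod 5 = (-1) mod 5 = 4; 4 ≠ 2 — holds

The relation is satisfied at x = 0.

Answer: Yes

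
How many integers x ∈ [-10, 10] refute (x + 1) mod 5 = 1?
Counterexamples in [-10, 10]: {-9, -8, -7, -6, -4, -3, -2, -1, 1, 2, 3, 4, 6, 7, 8, 9}.

Counting them gives 16 values.

Answer: 16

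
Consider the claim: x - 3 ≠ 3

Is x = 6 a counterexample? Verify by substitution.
Substitute x = 6 into the relation:
x = 6: LHS = 6 - 3 = 3; 3 ≠ 3 — FAILS

Since the claim fails at x = 6, this value is a counterexample.

Answer: Yes, x = 6 is a counterexample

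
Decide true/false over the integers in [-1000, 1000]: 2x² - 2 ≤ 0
The claim fails at x = 2:
x = 2: LHS = 2·2² - 2 = 6; 6 ≤ 0 — FAILS

Because a single integer refutes it, the statement is false.

Answer: False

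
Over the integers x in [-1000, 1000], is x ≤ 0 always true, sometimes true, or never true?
Holds at x = 0: 0 ≤ 0 — holds
Fails at x = 1: 1 ≤ 0 — FAILS
It is satisfied by some integers in the range but not all.

Answer: Sometimes true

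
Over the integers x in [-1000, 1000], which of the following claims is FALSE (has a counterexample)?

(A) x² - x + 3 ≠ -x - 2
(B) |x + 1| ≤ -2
(A) Over all integers in [-1000, 1000], LHS − RHS is always positive; it is smallest at x = 0, where it equals 5:
x = 0: LHS = 0² - 0 + 3 = 3, RHS = -0 - 2 = -2; 3 ≠ -2 — holds
At the ends of the range:
x = -1000: LHS = (-1000)² - (-1000) + 3 = 1001003, RHS = -(-1000) - 2 = 998; 1001003 ≠ 998 — holds
x = 1000: LHS = 1000² - 1000 + 3 = 999003, RHS = -1000 - 2 = -1002; 999003 ≠ -1002 — holds
Hence LHS − RHS is never 0, i.e. the two sides are never equal, so the relation holds for every integer in [-1000, 1000].

(B) x = 0: LHS = |0 + 1| = |1| = 1; 1 ≤ -2 — FAILS

Only (B) has a counterexample.

Answer: B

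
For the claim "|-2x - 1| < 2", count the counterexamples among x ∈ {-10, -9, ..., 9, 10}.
Counterexamples in [-10, 10]: {-10, -9, -8, -7, -6, -5, -4, -3, -2, 1, 2, 3, 4, 5, 6, 7, 8, 9, 10}.

Counting them gives 19 values.

Answer: 19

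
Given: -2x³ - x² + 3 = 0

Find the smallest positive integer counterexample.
Testing positive integers:
x = 1: LHS = -2·1³ - 1² + 3 = 0; 0 = 0 — holds
x = 2: LHS = -2·2³ - 2² + 3 = -17; -17 = 0 — FAILS  ← smallest positive counterexample

Answer: x = 2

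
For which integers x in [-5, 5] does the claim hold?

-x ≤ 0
Holds for: {0, 1, 2, 3, 4, 5}
Fails for: {-5, -4, -3, -2, -1}

Answer: {0, 1, 2, 3, 4, 5}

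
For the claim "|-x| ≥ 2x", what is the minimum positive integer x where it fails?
Testing positive integers:
x = 1: LHS = |-1| = 1, RHS = 2·1 = 2; 1 ≥ 2 — FAILS  ← smallest positive counterexample

Answer: x = 1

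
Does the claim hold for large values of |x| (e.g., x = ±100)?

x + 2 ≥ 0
x = 100: LHS = 100 + 2 = 102; 102 ≥ 0 — holds
x = -100: LHS = (-100) + 2 = -98; -98 ≥ 0 — FAILS

Answer: Partially: holds for x = 100, fails for x = -100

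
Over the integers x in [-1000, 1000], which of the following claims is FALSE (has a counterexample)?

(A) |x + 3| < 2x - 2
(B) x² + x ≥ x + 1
(A) x = 0: LHS = |0 + 3| = |3| = 3, RHS = 2·0 - 2 = -2; 3 < -2 — FAILS
(B) x = 0: LHS = 0² + 0 = 0, RHS = 0 + 1 = 1; 0 ≥ 1 — FAILS

Answer: Both A and B are false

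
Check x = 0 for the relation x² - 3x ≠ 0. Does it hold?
x = 0: LHS = 0² - 3·0 = 0; 0 ≠ 0 — FAILS

The relation fails at x = 0, so x = 0 is a counterexample.

Answer: No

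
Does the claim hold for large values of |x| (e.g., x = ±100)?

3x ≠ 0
x = 100: LHS = 3·100 = 300; 300 ≠ 0 — holds
x = -100: LHS = 3·(-100) = -300; -300 ≠ 0 — holds

Answer: Yes, holds for both x = 100 and x = -100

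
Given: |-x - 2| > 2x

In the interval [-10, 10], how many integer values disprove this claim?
Counterexamples in [-10, 10]: {2, 3, 4, 5, 6, 7, 8, 9, 10}.

Counting them gives 9 values.

Answer: 9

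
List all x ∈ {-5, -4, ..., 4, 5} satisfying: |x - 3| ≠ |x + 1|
Holds for: {-5, -4, -3, -2, -1, 0, 2, 3, 4, 5}
Fails for: {1}

Answer: {-5, -4, -3, -2, -1, 0, 2, 3, 4, 5}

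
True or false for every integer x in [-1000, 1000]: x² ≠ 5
Track d = LHS − RHS over the integers in [-1000, 1000]. Equality would need d = 0, but d changes sign only between consecutive integers, jumping over 0:
x = -3: LHS = (-3)² = 9; 9 ≠ 5 — holds  (d = 4)
x = -2: LHS = (-2)² = 4; 4 ≠ 5 — holds  (d = -1)
x = 2: LHS = 2² = 4; 4 ≠ 5 — holds  (d = -1)
x = 3: LHS = 3² = 9; 9 ≠ 5 — holds  (d = 4)
Away from these crossings d keeps a constant sign, and checking every integer in [-1000, 1000] confirms d ≠ 0 throughout. Hence the two sides are never equal, so the relation holds for every integer in [-1000, 1000].

No counterexample exists.

Answer: True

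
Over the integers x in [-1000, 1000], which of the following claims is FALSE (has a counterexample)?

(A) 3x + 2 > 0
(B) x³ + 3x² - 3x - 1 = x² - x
(A) x = -1: LHS = 3·(-1) + 2 = -1; -1 > 0 — FAILS
(B) x = 0: LHS = 0³ + 3·0² - 3·0 - 1 = -1, RHS = 0² - 0 = 0; -1 = 0 — FAILS

Answer: Both A and B are false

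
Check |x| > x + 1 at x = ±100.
x = 100: LHS = |100| = 100, RHS = 100 + 1 = 101; 100 > 101 — FAILS
x = -100: LHS = |-100| = 100, RHS = (-100) + 1 = -99; 100 > -99 — holds

Answer: Partially: fails for x = 100, holds for x = -100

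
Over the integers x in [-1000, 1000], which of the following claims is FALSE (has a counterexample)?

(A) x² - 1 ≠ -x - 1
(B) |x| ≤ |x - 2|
(A) x = 0: LHS = 0² - 1 = -1, RHS = -0 - 1 = -1; -1 ≠ -1 — FAILS
(B) x = 2: LHS = |2| = 2, RHS = |2 - 2| = |0| = 0; 2 ≤ 0 — FAILS

Answer: Both A and B are false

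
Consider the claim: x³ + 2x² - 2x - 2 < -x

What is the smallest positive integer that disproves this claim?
Testing positive integers:
x = 1: LHS = 1³ + 2·1² - 2·1 - 2 = -1; -1 < -1 — FAILS  ← smallest positive counterexample

Answer: x = 1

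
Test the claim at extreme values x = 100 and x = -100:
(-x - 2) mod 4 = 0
x = 100: LHS = (-100 - 2) mod 4 = (-102) mod 4 = 2; 2 = 0 — FAILS
x = -100: LHS = (-(-100) - 2) mod 4 = 98 mod 4 = 2; 2 = 0 — FAILS

Answer: No, fails for both x = 100 and x = -100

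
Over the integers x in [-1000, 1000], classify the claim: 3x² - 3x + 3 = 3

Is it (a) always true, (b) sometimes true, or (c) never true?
Holds at x = 0: LHS = 3·0² - 3·0 + 3 = 3; 3 = 3 — holds
Fails at x = -1: LHS = 3·(-1)² - 3·(-1) + 3 = 9; 9 = 3 — FAILS
It is satisfied by some integers in the range but not all.

Answer: Sometimes true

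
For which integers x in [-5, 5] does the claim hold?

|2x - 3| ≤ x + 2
Holds for: {1, 2, 3, 4, 5}
Fails for: {-5, -4, -3, -2, -1, 0}

Answer: {1, 2, 3, 4, 5}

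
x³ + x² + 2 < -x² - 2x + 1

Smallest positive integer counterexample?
Testing positive integers:
x = 1: LHS = 1³ + 1² + 2 = 4, RHS = -1² - 2·1 + 1 = -2; 4 < -2 — FAILS  ← smallest positive counterexample

Answer: x = 1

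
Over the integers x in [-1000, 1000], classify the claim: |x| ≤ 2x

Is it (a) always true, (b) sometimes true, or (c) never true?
Holds at x = 0: LHS = |0| = 0, RHS = 2·0 = 0; 0 ≤ 0 — holds
Fails at x = -1: LHS = |-1| = 1, RHS = 2·(-1) = -2; 1 ≤ -2 — FAILS
It is satisfied by some integers in the range but not all.

Answer: Sometimes true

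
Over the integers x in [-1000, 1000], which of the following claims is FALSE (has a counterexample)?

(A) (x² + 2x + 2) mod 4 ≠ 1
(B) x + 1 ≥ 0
(A) x = 1: LHS = (1² + 2·1 + 2) mod 4 = 5 mod 4 = 1; 1 ≠ 1 — FAILS
(B) x = -2: LHS = (-2) + 1 = -1; -1 ≥ 0 — FAILS

Answer: Both A and B are false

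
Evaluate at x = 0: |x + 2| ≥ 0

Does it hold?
x = 0: LHS = |0 + 2| = |2| = 2; 2 ≥ 0 — holds

The relation is satisfied at x = 0.

Answer: Yes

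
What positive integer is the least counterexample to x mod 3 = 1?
Testing positive integers:
x = 1: LHS = 1 mod 3 = 1; 1 = 1 — holds
x = 2: LHS = 2 mod 3 = 2; 2 = 1 — FAILS  ← smallest positive counterexample

Answer: x = 2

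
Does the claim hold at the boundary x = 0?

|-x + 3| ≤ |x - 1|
x = 0: LHS = |-0 + 3| = |3| = 3, RHS = |0 - 1| = |-1| = 1; 3 ≤ 1 — FAILS

The relation fails at x = 0, so x = 0 is a counterexample.

Answer: No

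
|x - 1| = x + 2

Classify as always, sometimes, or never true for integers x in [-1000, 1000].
Track d = LHS − RHS over the integers in [-1000, 1000]. Equality would need d = 0, but d changes sign only between consecutive integers, jumping over 0:
x = -1: LHS = |(-1) - 1| = |-2| = 2, RHS = (-1) + 2 = 1; 2 = 1 — FAILS  (d = 1)
x = 0: LHS = |0 - 1| = |-1| = 1, RHS = 0 + 2 = 2; 1 = 2 — FAILS  (d = -1)
Away from these crossings d keeps a constant sign, and checking every integer in [-1000, 1000] confirms d ≠ 0 throughout. Hence the two sides are never equal, so the claimed relation (=) fails for every integer in [-1000, 1000].

No integer in the range satisfies it.

Answer: Never true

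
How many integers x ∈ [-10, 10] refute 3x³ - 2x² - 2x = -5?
Counterexamples in [-10, 10]: {-10, -9, -8, -7, -6, -5, -4, -3, -2, -1, 0, 1, 2, 3, 4, 5, 6, 7, 8, 9, 10}.

Counting them gives 21 values.

Answer: 21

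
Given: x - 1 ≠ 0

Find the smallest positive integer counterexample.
Testing positive integers:
x = 1: LHS = 1 - 1 = 0; 0 ≠ 0 — FAILS  ← smallest positive counterexample

Answer: x = 1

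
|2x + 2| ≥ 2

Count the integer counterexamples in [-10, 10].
Counterexamples in [-10, 10]: {-1}.

Counting them gives 1 values.

Answer: 1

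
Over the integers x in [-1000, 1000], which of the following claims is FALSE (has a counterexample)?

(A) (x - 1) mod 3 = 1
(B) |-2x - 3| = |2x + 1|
(A) x = 0: LHS = (0 - 1) mod 3 = (-1) mod 3 = 2; 2 = 1 — FAILS
(B) x = 0: LHS = |-2·0 - 3| = |-3| = 3, RHS = |2·0 + 1| = |1| = 1; 3 = 1 — FAILS

Answer: Both A and B are false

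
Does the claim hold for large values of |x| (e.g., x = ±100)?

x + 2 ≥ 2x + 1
x = 100: LHS = 100 + 2 = 102, RHS = 2·100 + 1 = 201; 102 ≥ 201 — FAILS
x = -100: LHS = (-100) + 2 = -98, RHS = 2·(-100) + 1 = -199; -98 ≥ -199 — holds

Answer: Partially: fails for x = 100, holds for x = -100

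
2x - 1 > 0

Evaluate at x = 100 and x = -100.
x = 100: LHS = 2·100 - 1 = 199; 199 > 0 — holds
x = -100: LHS = 2·(-100) - 1 = -201; -201 > 0 — FAILS

Answer: Partially: holds for x = 100, fails for x = -100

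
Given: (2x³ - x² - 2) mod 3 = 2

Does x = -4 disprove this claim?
Substitute x = -4 into the relation:
x = -4: LHS = (2·(-4)³ - (-4)² - 2) mod 3 = (-146) mod 3 = 1; 1 = 2 — FAILS

Since the claim fails at x = -4, this value is a counterexample.

Answer: Yes, x = -4 is a counterexample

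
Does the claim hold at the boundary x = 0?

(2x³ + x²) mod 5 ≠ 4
x = 0: LHS = (2·0³ + 0²) mod 5 = 0 mod 5 = 0; 0 ≠ 4 — holds

The relation is satisfied at x = 0.

Answer: Yes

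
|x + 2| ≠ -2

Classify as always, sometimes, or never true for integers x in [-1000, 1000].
An absolute value is never negative, so the left side is ≥ 0 for every x, while the right side is -2. Tightest case in [-1000, 1000] is x = -2:
x = -2: LHS = |(-2) + 2| = |0| = 0; 0 ≠ -2 — holds
Hence LHS − RHS is never 0, i.e. the two sides are never equal, so the relation holds for every integer in [-1000, 1000].

No counterexample exists.

Answer: Always true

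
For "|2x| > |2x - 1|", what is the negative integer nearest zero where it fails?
Testing negative integers from -1 downward:
x = -1: LHS = |2·(-1)| = |-2| = 2, RHS = |2·(-1) - 1| = |-3| = 3; 2 > 3 — FAILS  ← closest negative counterexample to 0

Answer: x = -1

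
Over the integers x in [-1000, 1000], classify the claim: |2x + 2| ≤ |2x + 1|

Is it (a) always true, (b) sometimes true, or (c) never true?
Holds at x = -1: LHS = |2·(-1) + 2| = |0| = 0, RHS = |2·(-1) + 1| = |-1| = 1; 0 ≤ 1 — holds
Fails at x = 0: LHS = |2·0 + 2| = |2| = 2, RHS = |2·0 + 1| = |1| = 1; 2 ≤ 1 — FAILS
It is satisfied by some integers in the range but not all.

Answer: Sometimes true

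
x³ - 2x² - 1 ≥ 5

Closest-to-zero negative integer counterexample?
Testing negative integers from -1 downward:
x = -1: LHS = (-1)³ - 2·(-1)² - 1 = -4; -4 ≥ 5 — FAILS  ← closest negative counterexample to 0

Answer: x = -1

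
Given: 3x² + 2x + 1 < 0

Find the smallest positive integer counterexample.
Testing positive integers:
x = 1: LHS = 3·1² + 2·1 + 1 = 6; 6 < 0 — FAILS  ← smallest positive counterexample

Answer: x = 1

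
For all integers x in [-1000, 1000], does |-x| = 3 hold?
The claim fails at x = 0:
x = 0: LHS = |-0| = |0| = 0; 0 = 3 — FAILS

Because a single integer refutes it, the statement is false.

Answer: False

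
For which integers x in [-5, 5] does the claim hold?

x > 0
Holds for: {1, 2, 3, 4, 5}
Fails for: {-5, -4, -3, -2, -1, 0}

Answer: {1, 2, 3, 4, 5}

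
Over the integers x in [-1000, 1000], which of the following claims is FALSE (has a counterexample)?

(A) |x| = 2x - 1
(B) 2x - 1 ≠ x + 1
(A) x = 0: LHS = |0| = 0, RHS = 2·0 - 1 = -1; 0 = -1 — FAILS
(B) x = 2: LHS = 2·2 - 1 = 3, RHS = 2 + 1 = 3; 3 ≠ 3 — FAILS

Answer: Both A and B are false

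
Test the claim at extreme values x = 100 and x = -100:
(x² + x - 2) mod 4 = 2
x = 100: LHS = (100² + 100 - 2) mod 4 = 10098 mod 4 = 2; 2 = 2 — holds
x = -100: LHS = ((-100)² + (-100) - 2) mod 4 = 9898 mod 4 = 2; 2 = 2 — holds

Answer: Yes, holds for both x = 100 and x = -100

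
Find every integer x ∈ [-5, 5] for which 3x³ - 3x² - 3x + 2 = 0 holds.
Track d = LHS − RHS over the integers in [-5, 5]. Equality would need d = 0, but d changes sign only between consecutive integers, jumping over 0:
x = -1: LHS = 3·(-1)³ - 3·(-1)² - 3·(-1) + 2 = -1; -1 = 0 — FAILS  (d = -1)
x = 0: LHS = 3·0³ - 3·0² - 3·0 + 2 = 2; 2 = 0 — FAILS  (d = 2)
x = 0: LHS = 3·0³ - 3·0² - 3·0 + 2 = 2; 2 = 0 — FAILS  (d = 2)
x = 1: LHS = 3·1³ - 3·1² - 3·1 + 2 = -1; -1 = 0 — FAILS  (d = -1)
x = 1: LHS = 3·1³ - 3·1² - 3·1 + 2 = -1; -1 = 0 — FAILS  (d = -1)
x = 2: LHS = 3·2³ - 3·2² - 3·2 + 2 = 8; 8 = 0 — FAILS  (d = 8)
Away from these crossings d keeps a constant sign, and checking every integer in [-5, 5] confirms d ≠ 0 throughout. Hence the two sides are never equal, so the claimed relation (=) fails for every integer in [-5, 5].

Answer: None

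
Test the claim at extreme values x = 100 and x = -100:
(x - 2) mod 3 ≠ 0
x = 100: LHS = (100 - 2) mod 3 = 98 mod 3 = 2; 2 ≠ 0 — holds
x = -100: LHS = ((-100) - 2) mod 3 = (-102) mod 3 = 0; 0 ≠ 0 — FAILS

Answer: Partially: holds for x = 100, fails for x = -100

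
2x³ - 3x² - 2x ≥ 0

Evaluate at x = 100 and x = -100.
x = 100: LHS = 2·100³ - 3·100² - 2·100 = 1969800; 1969800 ≥ 0 — holds
x = -100: LHS = 2·(-100)³ - 3·(-100)² - 2·(-100) = -2029800; -2029800 ≥ 0 — FAILS

Answer: Partially: holds for x = 100, fails for x = -100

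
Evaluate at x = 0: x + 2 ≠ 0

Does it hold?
x = 0: LHS = 0 + 2 = 2; 2 ≠ 0 — holds

The relation is satisfied at x = 0.

Answer: Yes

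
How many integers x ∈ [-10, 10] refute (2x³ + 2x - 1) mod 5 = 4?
Counterexamples in [-10, 10]: {-9, -6, -4, -1, 1, 4, 6, 9}.

Counting them gives 8 values.

Answer: 8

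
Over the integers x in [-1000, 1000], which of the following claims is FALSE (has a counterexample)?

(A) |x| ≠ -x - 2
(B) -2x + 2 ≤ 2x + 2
(A) Over all integers in [-1000, 1000], LHS − RHS is always positive; it is smallest at x = 0, where it equals 2:
x = 0: LHS = |0| = 0, RHS = -0 - 2 = -2; 0 ≠ -2 — holds
At the ends of the range:
x = -1000: LHS = |-1000| = 1000, RHS = -(-1000) - 2 = 998; 1000 ≠ 998 — holds
x = 1000: LHS = |1000| = 1000, RHS = -1000 - 2 = -1002; 1000 ≠ -1002 — holds
Hence LHS − RHS is never 0, i.e. the two sides are never equal, so the relation holds for every integer in [-1000, 1000].

(B) x = -1: LHS = -2·(-1) + 2 = 4, RHS = 2·(-1) + 2 = 0; 4 ≤ 0 — FAILS

Only (B) has a counterexample.

Answer: B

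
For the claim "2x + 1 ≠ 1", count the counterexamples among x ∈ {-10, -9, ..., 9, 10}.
Counterexamples in [-10, 10]: {0}.

Counting them gives 1 values.

Answer: 1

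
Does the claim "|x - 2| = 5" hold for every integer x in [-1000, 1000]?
The claim fails at x = 0:
x = 0: LHS = |0 - 2| = |-2| = 2; 2 = 5 — FAILS

Because a single integer refutes it, the statement is false.

Answer: False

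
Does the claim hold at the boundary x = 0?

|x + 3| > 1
x = 0: LHS = |0 + 3| = |3| = 3; 3 > 1 — holds

The relation is satisfied at x = 0.

Answer: Yes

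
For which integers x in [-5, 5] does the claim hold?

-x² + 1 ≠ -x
Track d = LHS − RHS over the integers in [-5, 5]. Equality would need d = 0, but d changes sign only between consecutive integers, jumping over 0:
x = -1: LHS = -(-1)² + 1 = 0, RHS = -(-1) = 1; 0 ≠ 1 — holds  (d = -1)
x = 0: LHS = -0² + 1 = 1, RHS = -0 = 0; 1 ≠ 0 — holds  (d = 1)
x = 1: LHS = -1² + 1 = 0; 0 ≠ -1 — holds  (d = 1)
x = 2: LHS = -2² + 1 = -3; -3 ≠ -2 — holds  (d = -1)
Away from these crossings d keeps a constant sign, and checking every integer in [-5, 5] confirms d ≠ 0 throughout. Hence the two sides are never equal, so the relation holds for every integer in [-5, 5].

Answer: All integers in [-5, 5]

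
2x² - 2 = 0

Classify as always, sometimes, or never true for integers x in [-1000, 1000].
Holds at x = 1: LHS = 2·1² - 2 = 0; 0 = 0 — holds
Fails at x = 0: LHS = 2·0² - 2 = -2; -2 = 0 — FAILS
It is satisfied by some integers in the range but not all.

Answer: Sometimes true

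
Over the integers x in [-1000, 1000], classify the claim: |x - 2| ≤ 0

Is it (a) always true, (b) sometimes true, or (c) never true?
Holds at x = 2: LHS = |2 - 2| = |0| = 0; 0 ≤ 0 — holds
Fails at x = 0: LHS = |0 - 2| = |-2| = 2; 2 ≤ 0 — FAILS
It is satisfied by some integers in the range but not all.

Answer: Sometimes true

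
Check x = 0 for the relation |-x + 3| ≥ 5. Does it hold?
x = 0: LHS = |-0 + 3| = |3| = 3; 3 ≥ 5 — FAILS

The relation fails at x = 0, so x = 0 is a counterexample.

Answer: No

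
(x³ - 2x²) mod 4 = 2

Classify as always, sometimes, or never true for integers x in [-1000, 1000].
For a polynomial with integer coefficients, its value mod 4 depends only on x mod 4, so it suffices to check one representative of each residue class, x = 0, 1, 2, 3:
x = 0: LHS = (0³ - 2·0²) mod 4 = 0 mod 4 = 0; 0 = 2 — FAILS
x = 1: LHS = (1³ - 2·1²) mod 4 = (-1) mod 4 = 3; 3 = 2 — FAILS
x = 2: LHS = (2³ - 2·2²) mod 4 = 0 mod 4 = 0; 0 = 2 — FAILS
x = 3: LHS = (3³ - 2·3²) mod 4 = 9 mod 4 = 1; 1 = 2 — FAILS
The relation fails in every residue class, so the claimed relation (=) fails for every integer in [-1000, 1000].

No integer in the range satisfies it.

Answer: Never true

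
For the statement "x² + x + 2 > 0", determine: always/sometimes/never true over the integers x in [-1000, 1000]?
Over all integers in [-1000, 1000], LHS − RHS is smallest at x = 0, where it equals 2:
x = 0: LHS = 0² + 0 + 2 = 2; 2 > 0 — holds
At the ends of the range:
x = -1000: LHS = (-1000)² + (-1000) + 2 = 999002; 999002 > 0 — holds
x = 1000: LHS = 1000² + 1000 + 2 = 1001002; 1001002 > 0 — holds
Hence LHS − RHS is never zero or negative, i.e. LHS > RHS throughout, so the relation holds for every integer in [-1000, 1000].

No counterexample exists.

Answer: Always true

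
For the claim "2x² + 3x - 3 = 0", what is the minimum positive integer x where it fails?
Testing positive integers:
x = 1: LHS = 2·1² + 3·1 - 3 = 2; 2 = 0 — FAILS  ← smallest positive counterexample

Answer: x = 1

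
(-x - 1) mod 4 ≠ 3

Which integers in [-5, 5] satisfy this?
Holds for: {-5, -3, -2, -1, 1, 2, 3, 5}
Fails for: {-4, 0, 4}

Answer: {-5, -3, -2, -1, 1, 2, 3, 5}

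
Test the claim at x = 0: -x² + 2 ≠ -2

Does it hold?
x = 0: LHS = -0² + 2 = 2; 2 ≠ -2 — holds

The relation is satisfied at x = 0.

Answer: Yes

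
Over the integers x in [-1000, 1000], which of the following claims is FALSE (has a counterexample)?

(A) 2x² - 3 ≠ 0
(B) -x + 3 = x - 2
(A) Track d = LHS − RHS over the integers in [-1000, 1000]. Equality would need d = 0, but d changes sign only between consecutive integers, jumping over 0:
x = -2: LHS = 2·(-2)² - 3 = 5; 5 ≠ 0 — holds  (d = 5)
x = -1: LHS = 2·(-1)² - 3 = -1; -1 ≠ 0 — holds  (d = -1)
x = 1: LHS = 2·1² - 3 = -1; -1 ≠ 0 — holds  (d = -1)
x = 2: LHS = 2·2² - 3 = 5; 5 ≠ 0 — holds  (d = 5)
Away from these crossings d keeps a constant sign, and checking every integer in [-1000, 1000] confirms d ≠ 0 throughout. Hence the two sides are never equal, so the relation holds for every integer in [-1000, 1000].

(B) x = 0: LHS = -0 + 3 = 3, RHS = 0 - 2 = -2; 3 = -2 — FAILS

Only (B) has a counterexample.

Answer: B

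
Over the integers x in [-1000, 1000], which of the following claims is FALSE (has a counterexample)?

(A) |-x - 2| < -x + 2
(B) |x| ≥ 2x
(A) x = 0: LHS = |-0 - 2| = |-2| = 2, RHS = -0 + 2 = 2; 2 < 2 — FAILS
(B) x = 1: LHS = |1| = 1, RHS = 2·1 = 2; 1 ≥ 2 — FAILS

Answer: Both A and B are false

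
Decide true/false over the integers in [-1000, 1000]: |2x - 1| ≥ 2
The claim fails at x = 0:
x = 0: LHS = |2·0 - 1| = |-1| = 1; 1 ≥ 2 — FAILS

Because a single integer refutes it, the statement is false.

Answer: False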